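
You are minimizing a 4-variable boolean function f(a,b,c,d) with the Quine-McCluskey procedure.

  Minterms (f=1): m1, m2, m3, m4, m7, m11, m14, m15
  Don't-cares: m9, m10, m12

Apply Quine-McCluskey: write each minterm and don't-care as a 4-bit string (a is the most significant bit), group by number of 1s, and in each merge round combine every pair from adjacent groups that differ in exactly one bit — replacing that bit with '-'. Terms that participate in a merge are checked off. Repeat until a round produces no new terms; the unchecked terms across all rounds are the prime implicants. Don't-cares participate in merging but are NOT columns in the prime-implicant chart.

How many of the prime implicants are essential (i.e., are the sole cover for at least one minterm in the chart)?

size-2^0 implicants → 0001(✓)  0010(✓)  0011(✓)  0100(✓)  0111(✓)  1001(✓)  1010(✓)  1011(✓)  1100(✓)  1110(✓)  1111(✓)
size-2^1 implicants → -001(✓)  -010(✓)  -011(✓)  -100  -111(✓)  0-11(✓)  00-1(✓)  001-(✓)  1-10(✓)  1-11(✓)  10-1(✓)  101-(✓)  11-0  111-(✓)
size-2^2 implicants → --11  -0-1  -01-  1-1-
Unchecked terms (primes): --11, -0-1, -01-, -100, 1-1-, 11-0
Minterm coverage:
  m1 ⊆ -0-1 [E]
  m2 ⊆ -01- [E]
  m3 ⊆ --11,-0-1,-01-
  m4 ⊆ -100 [E]
  m7 ⊆ --11 [E]
  m11 ⊆ --11,-0-1,-01-,1-1-
  m14 ⊆ 1-1-,11-0
  m15 ⊆ --11,1-1-
E = {--11, -0-1, -01-, -100}

4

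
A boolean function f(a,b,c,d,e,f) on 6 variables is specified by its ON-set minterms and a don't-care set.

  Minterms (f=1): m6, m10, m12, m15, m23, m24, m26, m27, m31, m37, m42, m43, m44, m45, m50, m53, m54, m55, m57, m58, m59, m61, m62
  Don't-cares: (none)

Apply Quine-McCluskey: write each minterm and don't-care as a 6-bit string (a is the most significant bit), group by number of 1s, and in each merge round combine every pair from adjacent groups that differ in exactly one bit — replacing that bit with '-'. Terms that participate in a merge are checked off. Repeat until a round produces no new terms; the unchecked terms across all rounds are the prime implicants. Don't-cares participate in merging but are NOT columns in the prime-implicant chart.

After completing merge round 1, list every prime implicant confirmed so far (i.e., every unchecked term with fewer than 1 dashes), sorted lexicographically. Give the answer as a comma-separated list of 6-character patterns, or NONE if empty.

[col 0] 000110, 001010*, 001100*, 001111*, 010111*, 011000*, 011010*, 011011*, 011111*, 100101*, 101010*, 101011*, 101100*, 101101*, 110010*, 110101*, 110110*, 110111*, 111001*, 111010*, 111011*, 111101*, 111110*
[col 1] -01010*, -01100, -10111, -11010*, -11011*, 0-1010*, 0-1111, 01-111, 011-11, 0110-0, 01101-*, 1-0101*, 1-1010*, 1-1011*, 1-1101*, 10-101*, 10101-*, 10110-, 11-010*, 11-101*, 11-110*, 110-10*, 1101-1, 11011-, 111-01, 111-10*, 1110-1, 11101-*
[col 2] --1010, -1101-, 1--101, 1-101-, 11--10
Prime implicants: --1010, -01100, -10111, -1101-, 0-1111, 000110, 01-111, 011-11, 0110-0, 1--101, 1-101-, 10110-, 11--10, 1101-1, 11011-, 111-01, 1110-1

000110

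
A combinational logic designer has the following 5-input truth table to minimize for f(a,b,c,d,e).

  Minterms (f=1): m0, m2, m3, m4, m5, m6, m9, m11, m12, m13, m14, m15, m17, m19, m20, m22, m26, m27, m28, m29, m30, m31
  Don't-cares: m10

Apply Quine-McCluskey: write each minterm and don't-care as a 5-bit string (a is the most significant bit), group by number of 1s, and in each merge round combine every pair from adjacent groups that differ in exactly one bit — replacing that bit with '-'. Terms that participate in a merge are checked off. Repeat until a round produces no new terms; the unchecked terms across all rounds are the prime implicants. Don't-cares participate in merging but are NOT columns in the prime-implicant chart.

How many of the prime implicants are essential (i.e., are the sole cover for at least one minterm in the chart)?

Round 0: 00000✓ 00010✓ 00011✓ 00100✓ 00101✓ 00110✓ 01001✓ 01010✓ 01011✓ 01100✓ 01101✓ 01110✓ 01111✓ 10001✓ 10011✓ 10100✓ 10110✓ 11010✓ 11011✓ 11100✓ 11101✓ 11110✓ 11111✓
Round 1: -0011✓ -0100✓ -0110✓ -1010✓ -1011✓ -1100✓ -1101✓ -1110✓ -1111✓ 0-010✓ 0-011✓ 0-100✓ 0-101✓ 0-110✓ 00-00✓ 00-10✓ 000-0✓ 0001-✓ 001-0✓ 0010-✓ 01-01✓ 01-10✓ 01-11✓ 010-1✓ 0101-✓ 011-0✓ 011-1✓ 0110-✓ 0111-✓ 1-011✓ 1-100✓ 1-110✓ 100-1 101-0✓ 11-10✓ 11-11✓ 1101-✓ 111-0✓ 111-1✓ 1110-✓ 1111-✓
Round 2: --011 --100✓ --110✓ -01-0✓ -1-10✓ -1-11✓ -101-✓ -11-0✓ -11-1✓ -110-✓ -111-✓ 0--10 0-01- 0-1-0✓ 0-10- 00--0 01--1 01-1-✓ 011--✓ 1-1-0✓ 11-1-✓ 111--✓
Round 3: --1-0 -1-1- -11--
PIs = {--011, --1-0, -1-1-, -11--, 0--10, 0-01-, 0-10-, 00--0, 01--1, 100-1}
Coverage chart:
  m0: 00--0 ←essential
  m2: 0--10,0-01-,00--0
  m3: --011,0-01-
  m4: --1-0,0-10-,00--0
  m5: 0-10- ←essential
  m6: --1-0,0--10,00--0
  m9: 01--1 ←essential
  m11: --011,-1-1-,0-01-,01--1
  m12: --1-0,-11--,0-10-
  m13: -11--,0-10-,01--1
  m14: --1-0,-1-1-,-11--,0--10
  m15: -1-1-,-11--,01--1
  m17: 100-1 ←essential
  m19: --011,100-1
  m20: --1-0 ←essential
  m22: --1-0 ←essential
  m26: -1-1- ←essential
  m27: --011,-1-1-
  m28: --1-0,-11--
  m29: -11-- ←essential
  m30: --1-0,-1-1-,-11--
  m31: -1-1-,-11--
Essential: --1-0, -1-1-, -11--, 0-10-, 00--0, 01--1, 100-1

7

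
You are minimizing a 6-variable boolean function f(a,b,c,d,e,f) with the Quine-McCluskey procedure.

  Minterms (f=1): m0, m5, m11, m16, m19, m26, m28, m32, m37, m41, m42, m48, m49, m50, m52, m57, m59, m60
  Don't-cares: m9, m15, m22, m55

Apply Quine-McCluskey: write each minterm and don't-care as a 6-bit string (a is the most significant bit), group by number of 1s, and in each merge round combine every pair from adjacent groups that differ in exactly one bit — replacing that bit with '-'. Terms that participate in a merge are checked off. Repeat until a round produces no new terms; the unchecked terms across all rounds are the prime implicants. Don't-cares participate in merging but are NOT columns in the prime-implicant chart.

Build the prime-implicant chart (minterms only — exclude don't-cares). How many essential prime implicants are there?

8

[col 0] 000000*, 000101*, 001001*, 001011*, 001111*, 010000*, 010011, 010110, 011010, 011100*, 100000*, 100101*, 101001*, 101010, 110000*, 110001*, 110010*, 110100*, 110111, 111001*, 111011*, 111100*
[col 1] -00000*, -00101, -01001, -10000*, -11100, 0-0000*, 001-11, 0010-1, 1-0000*, 1-1001, 11-001, 11-100, 110-00, 1100-0, 11000-, 1110-1
[col 2] --0000
Prime implicants: --0000, -00101, -01001, -11100, 001-11, 0010-1, 010011, 010110, 011010, 1-1001, 101010, 11-001, 11-100, 110-00, 1100-0, 11000-, 110111, 1110-1
PI chart (minterm → PIs covering it):
  0 | --0000  (sole → essential)
  5 | -00101  (sole → essential)
  11 | 001-11,0010-1
  16 | --0000  (sole → essential)
  19 | 010011  (sole → essential)
  26 | 011010  (sole → essential)
  28 | -11100  (sole → essential)
  32 | --0000  (sole → essential)
  37 | -00101  (sole → essential)
  41 | -01001,1-1001
  42 | 101010  (sole → essential)
  48 | --0000,110-00,1100-0,11000-
  49 | 11-001,11000-
  50 | 1100-0  (sole → essential)
  52 | 11-100,110-00
  57 | 1-1001,11-001,1110-1
  59 | 1110-1  (sole → essential)
  60 | -11100,11-100
Essential prime implicants: --0000, -00101, -11100, 010011, 011010, 101010, 1100-0, 1110-1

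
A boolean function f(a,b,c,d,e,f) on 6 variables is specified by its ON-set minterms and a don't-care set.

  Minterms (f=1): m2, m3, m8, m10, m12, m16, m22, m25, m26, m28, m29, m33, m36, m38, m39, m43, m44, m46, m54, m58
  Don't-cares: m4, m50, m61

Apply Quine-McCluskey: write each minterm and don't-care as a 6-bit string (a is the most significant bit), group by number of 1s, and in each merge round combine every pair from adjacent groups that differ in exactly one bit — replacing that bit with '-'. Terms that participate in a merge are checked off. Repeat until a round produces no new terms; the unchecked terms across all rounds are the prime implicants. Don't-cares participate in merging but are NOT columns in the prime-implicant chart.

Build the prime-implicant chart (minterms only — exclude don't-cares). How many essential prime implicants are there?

[col 0] 000010*, 000011*, 000100*, 001000*, 001010*, 001100*, 010000, 010110*, 011001*, 011010*, 011100*, 011101*, 100001, 100100*, 100110*, 100111*, 101011, 101100*, 101110*, 110010*, 110110*, 111010*, 111101*
[col 1] -00100*, -01100*, -10110, -11010, -11101, 0-1010, 0-1100, 00-010, 00-100*, 00001-, 001-00, 0010-0, 011-01, 01110-, 1-0110, 10-100*, 10-110*, 1001-0*, 10011-, 1011-0*, 11-010, 110-10
[col 2] -0-100, 10-1-0
Prime implicants: -0-100, -10110, -11010, -11101, 0-1010, 0-1100, 00-010, 00001-, 001-00, 0010-0, 010000, 011-01, 01110-, 1-0110, 10-1-0, 100001, 10011-, 101011, 11-010, 110-10
PI chart (minterm → PIs covering it):
  2 | 00-010,00001-
  3 | 00001-  (sole → essential)
  8 | 001-00,0010-0
  10 | 0-1010,00-010,0010-0
  12 | -0-100,0-1100,001-00
  16 | 010000  (sole → essential)
  22 | -10110  (sole → essential)
  25 | 011-01  (sole → essential)
  26 | -11010,0-1010
  28 | 0-1100,01110-
  29 | -11101,011-01,01110-
  33 | 100001  (sole → essential)
  36 | -0-100,10-1-0
  38 | 1-0110,10-1-0,10011-
  39 | 10011-  (sole → essential)
  43 | 101011  (sole → essential)
  44 | -0-100,10-1-0
  46 | 10-1-0  (sole → essential)
  54 | -10110,1-0110,110-10
  58 | -11010,11-010
Essential prime implicants: -10110, 00001-, 010000, 011-01, 10-1-0, 100001, 10011-, 101011

8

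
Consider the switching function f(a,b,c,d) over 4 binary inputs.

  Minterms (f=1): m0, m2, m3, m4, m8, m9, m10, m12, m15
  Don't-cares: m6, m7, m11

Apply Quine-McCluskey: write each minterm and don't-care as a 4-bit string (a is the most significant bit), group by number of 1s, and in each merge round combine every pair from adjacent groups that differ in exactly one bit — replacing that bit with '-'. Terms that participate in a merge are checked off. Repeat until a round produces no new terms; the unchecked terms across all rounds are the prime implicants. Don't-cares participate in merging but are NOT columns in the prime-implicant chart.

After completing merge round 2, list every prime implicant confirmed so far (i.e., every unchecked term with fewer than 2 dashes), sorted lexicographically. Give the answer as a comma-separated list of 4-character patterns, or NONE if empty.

NONE

Round 0: 0000✓ 0010✓ 0011✓ 0100✓ 0110✓ 0111✓ 1000✓ 1001✓ 1010✓ 1011✓ 1100✓ 1111✓
Round 1: -000✓ -010✓ -011✓ -100✓ -111✓ 0-00✓ 0-10✓ 0-11✓ 00-0✓ 001-✓ 01-0✓ 011-✓ 1-00✓ 1-11✓ 10-0✓ 10-1✓ 100-✓ 101-✓
Round 2: --00 --11 -0-0 -01- 0--0 0-1- 10--
PIs = {--00, --11, -0-0, -01-, 0--0, 0-1-, 10--}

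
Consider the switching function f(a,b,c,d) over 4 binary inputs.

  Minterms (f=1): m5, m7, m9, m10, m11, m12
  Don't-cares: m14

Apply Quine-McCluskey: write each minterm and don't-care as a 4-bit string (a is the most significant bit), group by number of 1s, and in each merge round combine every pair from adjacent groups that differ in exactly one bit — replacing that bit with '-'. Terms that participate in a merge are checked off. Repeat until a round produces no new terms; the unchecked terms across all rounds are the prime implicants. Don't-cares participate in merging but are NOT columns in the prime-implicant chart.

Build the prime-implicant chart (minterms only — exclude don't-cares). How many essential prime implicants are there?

[col 0] 0101*, 0111*, 1001*, 1010*, 1011*, 1100*, 1110*
[col 1] 01-1, 1-10, 10-1, 101-, 11-0
Prime implicants: 01-1, 1-10, 10-1, 101-, 11-0
PI chart (minterm → PIs covering it):
  5 | 01-1  (sole → essential)
  7 | 01-1  (sole → essential)
  9 | 10-1  (sole → essential)
  10 | 1-10,101-
  11 | 10-1,101-
  12 | 11-0  (sole → essential)
Essential prime implicants: 01-1, 10-1, 11-0

3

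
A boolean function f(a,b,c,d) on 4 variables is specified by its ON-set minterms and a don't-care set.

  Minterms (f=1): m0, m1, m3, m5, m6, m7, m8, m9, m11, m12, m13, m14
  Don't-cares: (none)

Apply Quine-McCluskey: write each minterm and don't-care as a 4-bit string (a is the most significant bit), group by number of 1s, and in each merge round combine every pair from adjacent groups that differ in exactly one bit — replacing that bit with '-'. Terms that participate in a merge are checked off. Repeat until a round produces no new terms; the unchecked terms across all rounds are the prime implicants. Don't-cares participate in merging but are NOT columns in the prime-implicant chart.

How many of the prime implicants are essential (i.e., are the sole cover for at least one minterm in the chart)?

Round 0: 0000✓ 0001✓ 0011✓ 0101✓ 0110✓ 0111✓ 1000✓ 1001✓ 1011✓ 1100✓ 1101✓ 1110✓
Round 1: -000✓ -001✓ -011✓ -101✓ -110 0-01✓ 0-11✓ 00-1✓ 000-✓ 01-1✓ 011- 1-00✓ 1-01✓ 10-1✓ 100-✓ 11-0 110-✓
Round 2: --01 -0-1 -00- 0--1 1-0-
PIs = {--01, -0-1, -00-, -110, 0--1, 011-, 1-0-, 11-0}
Coverage chart:
  m0: -00- ←essential
  m1: --01,-0-1,-00-,0--1
  m3: -0-1,0--1
  m5: --01,0--1
  m6: -110,011-
  m7: 0--1,011-
  m8: -00-,1-0-
  m9: --01,-0-1,-00-,1-0-
  m11: -0-1 ←essential
  m12: 1-0-,11-0
  m13: --01,1-0-
  m14: -110,11-0
Essential: -0-1, -00-

2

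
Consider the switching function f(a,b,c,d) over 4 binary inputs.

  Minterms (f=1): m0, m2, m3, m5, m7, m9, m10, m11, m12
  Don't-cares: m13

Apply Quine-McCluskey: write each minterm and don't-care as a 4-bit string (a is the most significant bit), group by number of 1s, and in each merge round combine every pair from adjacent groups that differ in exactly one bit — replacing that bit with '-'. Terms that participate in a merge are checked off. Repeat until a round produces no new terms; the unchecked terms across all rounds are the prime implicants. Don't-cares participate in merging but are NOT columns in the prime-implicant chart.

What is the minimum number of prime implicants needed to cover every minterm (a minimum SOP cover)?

size-2^0 implicants → 0000(✓)  0010(✓)  0011(✓)  0101(✓)  0111(✓)  1001(✓)  1010(✓)  1011(✓)  1100(✓)  1101(✓)
size-2^1 implicants → -010(✓)  -011(✓)  -101  0-11  00-0  001-(✓)  01-1  1-01  10-1  101-(✓)  110-
size-2^2 implicants → -01-
Unchecked terms (primes): -01-, -101, 0-11, 00-0, 01-1, 1-01, 10-1, 110-
Minterm coverage:
  m0 ⊆ 00-0 [E]
  m2 ⊆ -01-,00-0
  m3 ⊆ -01-,0-11
  m5 ⊆ -101,01-1
  m7 ⊆ 0-11,01-1
  m9 ⊆ 1-01,10-1
  m10 ⊆ -01- [E]
  m11 ⊆ -01-,10-1
  m12 ⊆ 110- [E]
E = {-01-, 00-0, 110-}
Petrick residual → 01-1, 1-01
Cover = b'c + a'b'd' + a'bd + ac'd + abc'  |cover|=5

5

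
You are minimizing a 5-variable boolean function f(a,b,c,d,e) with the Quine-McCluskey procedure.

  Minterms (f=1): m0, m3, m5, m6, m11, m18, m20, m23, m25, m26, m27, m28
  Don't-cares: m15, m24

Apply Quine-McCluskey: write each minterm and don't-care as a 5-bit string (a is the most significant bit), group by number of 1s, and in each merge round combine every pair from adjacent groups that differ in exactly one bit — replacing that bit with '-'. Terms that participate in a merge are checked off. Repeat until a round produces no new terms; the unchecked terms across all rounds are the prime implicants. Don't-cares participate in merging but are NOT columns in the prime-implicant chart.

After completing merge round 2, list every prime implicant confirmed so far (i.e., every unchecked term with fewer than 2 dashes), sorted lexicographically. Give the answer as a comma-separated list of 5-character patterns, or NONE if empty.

size-2^0 implicants → 00000  00011(✓)  00101  00110  01011(✓)  01111(✓)  10010(✓)  10100(✓)  10111  11000(✓)  11001(✓)  11010(✓)  11011(✓)  11100(✓)
size-2^1 implicants → -1011  0-011  01-11  1-010  1-100  11-00  110-0(✓)  110-1(✓)  1100-(✓)  1101-(✓)
size-2^2 implicants → 110--
Unchecked terms (primes): -1011, 0-011, 00000, 00101, 00110, 01-11, 1-010, 1-100, 10111, 11-00, 110--

-1011, 0-011, 00000, 00101, 00110, 01-11, 1-010, 1-100, 10111, 11-00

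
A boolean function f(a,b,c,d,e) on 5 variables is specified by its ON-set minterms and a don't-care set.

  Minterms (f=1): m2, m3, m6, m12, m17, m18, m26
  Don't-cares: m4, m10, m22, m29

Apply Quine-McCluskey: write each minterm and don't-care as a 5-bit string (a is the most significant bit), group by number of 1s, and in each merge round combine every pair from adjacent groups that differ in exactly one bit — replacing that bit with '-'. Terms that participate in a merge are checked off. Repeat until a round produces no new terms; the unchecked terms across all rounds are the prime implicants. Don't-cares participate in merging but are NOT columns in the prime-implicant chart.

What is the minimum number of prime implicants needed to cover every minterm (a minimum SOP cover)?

[col 0] 00010*, 00011*, 00100*, 00110*, 01010*, 01100*, 10001, 10010*, 10110*, 11010*, 11101
[col 1] -0010*, -0110*, -1010*, 0-010*, 0-100, 00-10*, 0001-, 001-0, 1-010*, 10-10*
[col 2] --010, -0-10
Prime implicants: --010, -0-10, 0-100, 0001-, 001-0, 10001, 11101
PI chart (minterm → PIs covering it):
  2 | --010,-0-10,0001-
  3 | 0001-  (sole → essential)
  6 | -0-10,001-0
  12 | 0-100  (sole → essential)
  17 | 10001  (sole → essential)
  18 | --010,-0-10
  26 | --010  (sole → essential)
Essential prime implicants: --010, 0-100, 0001-, 10001
Petrick residual → -0-10
Minimum SOP uses 5 PIs: c'de' + b'de' + a'cd'e' + a'b'c'd + ab'c'd'e

5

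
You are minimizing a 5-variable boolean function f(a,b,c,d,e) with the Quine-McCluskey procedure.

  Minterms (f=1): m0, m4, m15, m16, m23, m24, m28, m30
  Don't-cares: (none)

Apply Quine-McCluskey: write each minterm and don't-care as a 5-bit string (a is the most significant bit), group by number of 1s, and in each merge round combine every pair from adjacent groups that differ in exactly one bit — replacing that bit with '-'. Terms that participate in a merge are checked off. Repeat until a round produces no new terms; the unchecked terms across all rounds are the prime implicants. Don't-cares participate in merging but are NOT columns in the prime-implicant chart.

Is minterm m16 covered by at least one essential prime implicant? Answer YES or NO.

NO

[col 0] 00000*, 00100*, 01111, 10000*, 10111, 11000*, 11100*, 11110*
[col 1] -0000, 00-00, 1-000, 11-00, 111-0
Prime implicants: -0000, 00-00, 01111, 1-000, 10111, 11-00, 111-0
PI chart (minterm → PIs covering it):
  0 | -0000,00-00
  4 | 00-00  (sole → essential)
  15 | 01111  (sole → essential)
  16 | -0000,1-000
  23 | 10111  (sole → essential)
  24 | 1-000,11-00
  28 | 11-00,111-0
  30 | 111-0  (sole → essential)
Essential prime implicants: 00-00, 01111, 10111, 111-0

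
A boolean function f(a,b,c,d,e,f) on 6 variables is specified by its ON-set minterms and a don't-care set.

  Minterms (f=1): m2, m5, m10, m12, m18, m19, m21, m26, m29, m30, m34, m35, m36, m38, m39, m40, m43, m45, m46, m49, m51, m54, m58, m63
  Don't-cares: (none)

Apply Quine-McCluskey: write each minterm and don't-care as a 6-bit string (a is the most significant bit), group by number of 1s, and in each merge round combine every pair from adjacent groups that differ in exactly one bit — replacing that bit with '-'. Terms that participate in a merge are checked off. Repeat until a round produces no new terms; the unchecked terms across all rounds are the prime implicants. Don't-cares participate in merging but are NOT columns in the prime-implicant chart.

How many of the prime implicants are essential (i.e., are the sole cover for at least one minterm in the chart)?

15

[col 0] 000010*, 000101*, 001010*, 001100, 010010*, 010011*, 010101*, 011010*, 011101*, 011110*, 100010*, 100011*, 100100*, 100110*, 100111*, 101000, 101011*, 101101, 101110*, 110001*, 110011*, 110110*, 111010*, 111111
[col 1] -00010, -10011, -11010, 0-0010*, 0-0101, 0-1010*, 00-010*, 01-010*, 01-101, 01001-, 011-10, 1-0011, 1-0110, 10-011, 10-110, 100-10*, 100-11*, 10001-*, 1001-0, 10011-*, 1100-1
[col 2] 0--010, 100-1-
Prime implicants: -00010, -10011, -11010, 0--010, 0-0101, 001100, 01-101, 01001-, 011-10, 1-0011, 1-0110, 10-011, 10-110, 100-1-, 1001-0, 101000, 101101, 1100-1, 111111
PI chart (minterm → PIs covering it):
  2 | -00010,0--010
  5 | 0-0101  (sole → essential)
  10 | 0--010  (sole → essential)
  12 | 001100  (sole → essential)
  18 | 0--010,01001-
  19 | -10011,01001-
  21 | 0-0101,01-101
  26 | -11010,0--010,011-10
  29 | 01-101  (sole → essential)
  30 | 011-10  (sole → essential)
  34 | -00010,100-1-
  35 | 1-0011,10-011,100-1-
  36 | 1001-0  (sole → essential)
  38 | 1-0110,10-110,100-1-,1001-0
  39 | 100-1-  (sole → essential)
  40 | 101000  (sole → essential)
  43 | 10-011  (sole → essential)
  45 | 101101  (sole → essential)
  46 | 10-110  (sole → essential)
  49 | 1100-1  (sole → essential)
  51 | -10011,1-0011,1100-1
  54 | 1-0110  (sole → essential)
  58 | -11010  (sole → essential)
  63 | 111111  (sole → essential)
Essential prime implicants: -11010, 0--010, 0-0101, 001100, 01-101, 011-10, 1-0110, 10-011, 10-110, 100-1-, 1001-0, 101000, 101101, 1100-1, 111111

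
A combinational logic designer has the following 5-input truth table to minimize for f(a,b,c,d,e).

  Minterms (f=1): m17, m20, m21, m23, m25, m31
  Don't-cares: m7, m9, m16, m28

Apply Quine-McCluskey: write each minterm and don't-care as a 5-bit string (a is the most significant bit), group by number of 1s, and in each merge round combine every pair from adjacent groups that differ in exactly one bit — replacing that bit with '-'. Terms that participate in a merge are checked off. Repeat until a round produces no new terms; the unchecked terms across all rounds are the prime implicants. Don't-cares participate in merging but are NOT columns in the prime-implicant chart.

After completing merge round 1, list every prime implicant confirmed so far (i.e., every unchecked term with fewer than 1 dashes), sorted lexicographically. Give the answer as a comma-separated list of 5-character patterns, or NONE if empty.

[col 0] 00111*, 01001*, 10000*, 10001*, 10100*, 10101*, 10111*, 11001*, 11100*, 11111*
[col 1] -0111, -1001, 1-001, 1-100, 1-111, 10-00*, 10-01*, 1000-*, 101-1, 1010-*
[col 2] 10-0-
Prime implicants: -0111, -1001, 1-001, 1-100, 1-111, 10-0-, 101-1

NONE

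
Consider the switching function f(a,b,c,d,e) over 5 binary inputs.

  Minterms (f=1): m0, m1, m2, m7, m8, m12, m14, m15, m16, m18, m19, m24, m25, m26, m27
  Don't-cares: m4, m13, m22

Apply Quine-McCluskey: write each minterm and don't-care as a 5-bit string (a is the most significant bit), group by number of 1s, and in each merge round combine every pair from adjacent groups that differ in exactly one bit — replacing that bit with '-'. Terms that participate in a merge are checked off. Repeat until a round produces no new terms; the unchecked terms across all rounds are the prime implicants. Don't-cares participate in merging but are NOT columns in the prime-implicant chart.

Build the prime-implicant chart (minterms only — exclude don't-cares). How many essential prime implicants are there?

size-2^0 implicants → 00000(✓)  00001(✓)  00010(✓)  00100(✓)  00111(✓)  01000(✓)  01100(✓)  01101(✓)  01110(✓)  01111(✓)  10000(✓)  10010(✓)  10011(✓)  10110(✓)  11000(✓)  11001(✓)  11010(✓)  11011(✓)
size-2^1 implicants → -0000(✓)  -0010(✓)  -1000(✓)  0-000(✓)  0-100(✓)  0-111  00-00(✓)  000-0(✓)  0000-  01-00(✓)  011-0(✓)  011-1(✓)  0110-(✓)  0111-(✓)  1-000(✓)  1-010(✓)  1-011(✓)  10-10  100-0(✓)  1001-(✓)  110-0(✓)  110-1(✓)  1100-(✓)  1101-(✓)
size-2^2 implicants → --000  -00-0  0--00  011--  1-0-0  1-01-  110--
Unchecked terms (primes): --000, -00-0, 0--00, 0-111, 0000-, 011--, 1-0-0, 1-01-, 10-10, 110--
Minterm coverage:
  m0 ⊆ --000,-00-0,0--00,0000-
  m1 ⊆ 0000- [E]
  m2 ⊆ -00-0 [E]
  m7 ⊆ 0-111 [E]
  m8 ⊆ --000,0--00
  m12 ⊆ 0--00,011--
  m14 ⊆ 011-- [E]
  m15 ⊆ 0-111,011--
  m16 ⊆ --000,-00-0,1-0-0
  m18 ⊆ -00-0,1-0-0,1-01-,10-10
  m19 ⊆ 1-01- [E]
  m24 ⊆ --000,1-0-0,110--
  m25 ⊆ 110-- [E]
  m26 ⊆ 1-0-0,1-01-,110--
  m27 ⊆ 1-01-,110--
E = {-00-0, 0-111, 0000-, 011--, 1-01-, 110--}

6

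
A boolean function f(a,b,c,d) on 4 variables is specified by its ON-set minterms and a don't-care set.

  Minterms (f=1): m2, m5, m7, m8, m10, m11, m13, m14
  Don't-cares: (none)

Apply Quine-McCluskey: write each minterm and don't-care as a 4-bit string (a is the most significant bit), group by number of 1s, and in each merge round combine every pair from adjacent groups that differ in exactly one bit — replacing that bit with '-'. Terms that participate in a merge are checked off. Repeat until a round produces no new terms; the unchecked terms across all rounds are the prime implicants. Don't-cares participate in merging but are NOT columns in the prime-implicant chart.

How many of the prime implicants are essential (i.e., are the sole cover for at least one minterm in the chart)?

6

size-2^0 implicants → 0010(✓)  0101(✓)  0111(✓)  1000(✓)  1010(✓)  1011(✓)  1101(✓)  1110(✓)
size-2^1 implicants → -010  -101  01-1  1-10  10-0  101-
Unchecked terms (primes): -010, -101, 01-1, 1-10, 10-0, 101-
Minterm coverage:
  m2 ⊆ -010 [E]
  m5 ⊆ -101,01-1
  m7 ⊆ 01-1 [E]
  m8 ⊆ 10-0 [E]
  m10 ⊆ -010,1-10,10-0,101-
  m11 ⊆ 101- [E]
  m13 ⊆ -101 [E]
  m14 ⊆ 1-10 [E]
E = {-010, -101, 01-1, 1-10, 10-0, 101-}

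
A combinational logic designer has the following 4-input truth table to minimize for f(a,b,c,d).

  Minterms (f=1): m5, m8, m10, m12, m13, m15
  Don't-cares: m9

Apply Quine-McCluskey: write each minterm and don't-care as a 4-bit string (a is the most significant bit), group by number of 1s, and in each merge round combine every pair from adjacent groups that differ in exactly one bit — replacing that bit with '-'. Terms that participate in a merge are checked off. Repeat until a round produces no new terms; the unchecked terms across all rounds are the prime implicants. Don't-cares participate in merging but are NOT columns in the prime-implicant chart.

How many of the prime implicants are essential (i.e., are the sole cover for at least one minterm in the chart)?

4

Round 0: 0101✓ 1000✓ 1001✓ 1010✓ 1100✓ 1101✓ 1111✓
Round 1: -101 1-00✓ 1-01✓ 10-0 100-✓ 11-1 110-✓
Round 2: 1-0-
PIs = {-101, 1-0-, 10-0, 11-1}
Coverage chart:
  m5: -101 ←essential
  m8: 1-0-,10-0
  m10: 10-0 ←essential
  m12: 1-0- ←essential
  m13: -101,1-0-,11-1
  m15: 11-1 ←essential
Essential: -101, 1-0-, 10-0, 11-1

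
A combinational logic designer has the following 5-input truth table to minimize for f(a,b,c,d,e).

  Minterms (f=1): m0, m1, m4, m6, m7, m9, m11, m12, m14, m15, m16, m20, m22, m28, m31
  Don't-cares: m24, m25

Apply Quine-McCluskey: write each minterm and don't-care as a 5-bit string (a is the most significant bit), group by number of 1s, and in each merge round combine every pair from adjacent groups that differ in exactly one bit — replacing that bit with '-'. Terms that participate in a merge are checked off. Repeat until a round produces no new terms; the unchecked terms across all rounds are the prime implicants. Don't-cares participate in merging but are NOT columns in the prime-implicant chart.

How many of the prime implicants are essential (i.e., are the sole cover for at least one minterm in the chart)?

Round 0: 00000✓ 00001✓ 00100✓ 00110✓ 00111✓ 01001✓ 01011✓ 01100✓ 01110✓ 01111✓ 10000✓ 10100✓ 10110✓ 11000✓ 11001✓ 11100✓ 11111✓
Round 1: -0000✓ -0100✓ -0110✓ -1001 -1100✓ -1111 0-001 0-100✓ 0-110✓ 0-111✓ 00-00✓ 0000- 001-0✓ 0011-✓ 01-11 010-1 011-0✓ 0111-✓ 1-000✓ 1-100✓ 10-00✓ 101-0✓ 11-00✓ 1100-
Round 2: --100 -0-00 -01-0 0-1-0 0-11- 1--00
PIs = {--100, -0-00, -01-0, -1001, -1111, 0-001, 0-1-0, 0-11-, 0000-, 01-11, 010-1, 1--00, 1100-}
Coverage chart:
  m0: -0-00,0000-
  m1: 0-001,0000-
  m4: --100,-0-00,-01-0,0-1-0
  m6: -01-0,0-1-0,0-11-
  m7: 0-11- ←essential
  m9: -1001,0-001,010-1
  m11: 01-11,010-1
  m12: --100,0-1-0
  m14: 0-1-0,0-11-
  m15: -1111,0-11-,01-11
  m16: -0-00,1--00
  m20: --100,-0-00,-01-0,1--00
  m22: -01-0 ←essential
  m28: --100,1--00
  m31: -1111 ←essential
Essential: -01-0, -1111, 0-11-

3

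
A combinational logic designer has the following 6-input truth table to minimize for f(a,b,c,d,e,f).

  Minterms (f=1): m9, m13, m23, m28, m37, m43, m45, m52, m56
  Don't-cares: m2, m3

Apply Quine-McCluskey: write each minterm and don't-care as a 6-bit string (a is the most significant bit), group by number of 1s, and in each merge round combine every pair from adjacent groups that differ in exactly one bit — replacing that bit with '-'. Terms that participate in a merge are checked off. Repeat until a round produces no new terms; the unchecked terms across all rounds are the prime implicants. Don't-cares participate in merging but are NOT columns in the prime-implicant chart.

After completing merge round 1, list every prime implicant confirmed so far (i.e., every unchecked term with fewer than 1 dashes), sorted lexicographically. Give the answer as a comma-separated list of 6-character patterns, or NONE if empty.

[col 0] 000010*, 000011*, 001001*, 001101*, 010111, 011100, 100101*, 101011, 101101*, 110100, 111000
[col 1] -01101, 00001-, 001-01, 10-101
Prime implicants: -01101, 00001-, 001-01, 010111, 011100, 10-101, 101011, 110100, 111000

010111, 011100, 101011, 110100, 111000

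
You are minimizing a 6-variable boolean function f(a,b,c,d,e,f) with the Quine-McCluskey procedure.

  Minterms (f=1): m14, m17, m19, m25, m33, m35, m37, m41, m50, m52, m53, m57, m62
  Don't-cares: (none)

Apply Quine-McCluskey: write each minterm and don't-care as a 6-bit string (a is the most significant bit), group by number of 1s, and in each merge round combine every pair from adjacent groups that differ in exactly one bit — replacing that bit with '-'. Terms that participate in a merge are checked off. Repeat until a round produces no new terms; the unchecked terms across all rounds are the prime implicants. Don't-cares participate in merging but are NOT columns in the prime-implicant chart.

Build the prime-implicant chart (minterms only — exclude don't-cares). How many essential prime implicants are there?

[col 0] 001110, 010001*, 010011*, 011001*, 100001*, 100011*, 100101*, 101001*, 110010, 110100*, 110101*, 111001*, 111110
[col 1] -11001, 01-001, 0100-1, 1-0101, 1-1001, 10-001, 100-01, 1000-1, 11010-
Prime implicants: -11001, 001110, 01-001, 0100-1, 1-0101, 1-1001, 10-001, 100-01, 1000-1, 110010, 11010-, 111110
PI chart (minterm → PIs covering it):
  14 | 001110  (sole → essential)
  17 | 01-001,0100-1
  19 | 0100-1  (sole → essential)
  25 | -11001,01-001
  33 | 10-001,100-01,1000-1
  35 | 1000-1  (sole → essential)
  37 | 1-0101,100-01
  41 | 1-1001,10-001
  50 | 110010  (sole → essential)
  52 | 11010-  (sole → essential)
  53 | 1-0101,11010-
  57 | -11001,1-1001
  62 | 111110  (sole → essential)
Essential prime implicants: 001110, 0100-1, 1000-1, 110010, 11010-, 111110

6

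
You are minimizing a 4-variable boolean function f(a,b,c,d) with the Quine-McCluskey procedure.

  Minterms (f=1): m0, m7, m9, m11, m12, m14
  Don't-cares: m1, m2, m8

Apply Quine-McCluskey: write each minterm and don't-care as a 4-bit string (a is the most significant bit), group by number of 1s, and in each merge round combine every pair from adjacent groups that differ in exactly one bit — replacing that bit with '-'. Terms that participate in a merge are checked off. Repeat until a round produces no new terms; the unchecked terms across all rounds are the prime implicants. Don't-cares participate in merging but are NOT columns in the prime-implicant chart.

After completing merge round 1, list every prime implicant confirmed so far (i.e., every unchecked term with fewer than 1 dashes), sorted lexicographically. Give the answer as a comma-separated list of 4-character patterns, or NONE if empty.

[col 0] 0000*, 0001*, 0010*, 0111, 1000*, 1001*, 1011*, 1100*, 1110*
[col 1] -000*, -001*, 00-0, 000-*, 1-00, 10-1, 100-*, 11-0
[col 2] -00-
Prime implicants: -00-, 00-0, 0111, 1-00, 10-1, 11-0

0111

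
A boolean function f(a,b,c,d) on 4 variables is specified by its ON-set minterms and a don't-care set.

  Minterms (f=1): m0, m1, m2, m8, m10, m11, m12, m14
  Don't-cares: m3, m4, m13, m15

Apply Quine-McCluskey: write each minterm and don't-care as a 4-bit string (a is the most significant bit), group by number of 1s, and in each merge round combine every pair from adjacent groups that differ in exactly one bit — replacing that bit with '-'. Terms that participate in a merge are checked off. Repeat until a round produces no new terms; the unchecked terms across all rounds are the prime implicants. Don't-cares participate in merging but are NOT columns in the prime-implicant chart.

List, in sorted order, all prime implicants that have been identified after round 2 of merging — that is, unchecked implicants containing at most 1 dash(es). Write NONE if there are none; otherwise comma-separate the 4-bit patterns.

Round 0: 0000✓ 0001✓ 0010✓ 0011✓ 0100✓ 1000✓ 1010✓ 1011✓ 1100✓ 1101✓ 1110✓ 1111✓
Round 1: -000✓ -010✓ -011✓ -100✓ 0-00✓ 00-0✓ 00-1✓ 000-✓ 001-✓ 1-00✓ 1-10✓ 1-11✓ 10-0✓ 101-✓ 11-0✓ 11-1✓ 110-✓ 111-✓
Round 2: --00 -0-0 -01- 00-- 1--0 1-1- 11--
PIs = {--00, -0-0, -01-, 00--, 1--0, 1-1-, 11--}

NONE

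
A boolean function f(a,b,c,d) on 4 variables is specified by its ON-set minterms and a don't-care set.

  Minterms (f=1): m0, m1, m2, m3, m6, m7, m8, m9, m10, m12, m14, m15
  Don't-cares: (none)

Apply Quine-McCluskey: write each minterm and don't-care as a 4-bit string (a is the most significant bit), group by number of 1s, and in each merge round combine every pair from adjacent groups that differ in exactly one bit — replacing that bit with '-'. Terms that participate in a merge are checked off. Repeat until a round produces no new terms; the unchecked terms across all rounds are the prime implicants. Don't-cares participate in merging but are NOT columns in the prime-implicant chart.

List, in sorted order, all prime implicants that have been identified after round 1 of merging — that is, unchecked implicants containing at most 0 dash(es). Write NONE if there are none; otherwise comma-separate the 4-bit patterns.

Round 0: 0000✓ 0001✓ 0010✓ 0011✓ 0110✓ 0111✓ 1000✓ 1001✓ 1010✓ 1100✓ 1110✓ 1111✓
Round 1: -000✓ -001✓ -010✓ -110✓ -111✓ 0-10✓ 0-11✓ 00-0✓ 00-1✓ 000-✓ 001-✓ 011-✓ 1-00✓ 1-10✓ 10-0✓ 100-✓ 11-0✓ 111-✓
Round 2: --10 -0-0 -00- -11- 0-1- 00-- 1--0
PIs = {--10, -0-0, -00-, -11-, 0-1-, 00--, 1--0}

NONE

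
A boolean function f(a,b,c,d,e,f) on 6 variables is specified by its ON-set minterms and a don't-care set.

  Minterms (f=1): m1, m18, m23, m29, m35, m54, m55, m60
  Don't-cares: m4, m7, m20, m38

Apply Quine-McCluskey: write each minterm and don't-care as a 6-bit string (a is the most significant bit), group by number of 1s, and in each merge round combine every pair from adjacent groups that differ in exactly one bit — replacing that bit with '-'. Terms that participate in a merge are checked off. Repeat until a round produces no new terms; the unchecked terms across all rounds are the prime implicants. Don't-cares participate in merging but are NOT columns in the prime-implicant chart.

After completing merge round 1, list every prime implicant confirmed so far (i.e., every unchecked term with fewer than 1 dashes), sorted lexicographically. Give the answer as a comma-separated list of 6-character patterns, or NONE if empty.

000001, 010010, 011101, 100011, 111100

[col 0] 000001, 000100*, 000111*, 010010, 010100*, 010111*, 011101, 100011, 100110*, 110110*, 110111*, 111100
[col 1] -10111, 0-0100, 0-0111, 1-0110, 11011-
Prime implicants: -10111, 0-0100, 0-0111, 000001, 010010, 011101, 1-0110, 100011, 11011-, 111100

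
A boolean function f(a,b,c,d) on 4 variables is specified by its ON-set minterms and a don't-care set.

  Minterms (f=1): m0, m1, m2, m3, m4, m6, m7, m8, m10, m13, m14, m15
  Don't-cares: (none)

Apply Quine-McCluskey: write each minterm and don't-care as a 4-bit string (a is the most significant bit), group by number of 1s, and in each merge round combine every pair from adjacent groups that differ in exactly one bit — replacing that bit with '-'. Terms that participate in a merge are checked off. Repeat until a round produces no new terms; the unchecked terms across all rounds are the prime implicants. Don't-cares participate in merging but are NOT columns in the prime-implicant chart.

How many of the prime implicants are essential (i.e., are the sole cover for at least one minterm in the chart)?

[col 0] 0000*, 0001*, 0010*, 0011*, 0100*, 0110*, 0111*, 1000*, 1010*, 1101*, 1110*, 1111*
[col 1] -000*, -010*, -110*, -111*, 0-00*, 0-10*, 0-11*, 00-0*, 00-1*, 000-*, 001-*, 01-0*, 011-*, 1-10*, 10-0*, 11-1, 111-*
[col 2] --10, -0-0, -11-, 0--0, 0-1-, 00--
Prime implicants: --10, -0-0, -11-, 0--0, 0-1-, 00--, 11-1
PI chart (minterm → PIs covering it):
  0 | -0-0,0--0,00--
  1 | 00--  (sole → essential)
  2 | --10,-0-0,0--0,0-1-,00--
  3 | 0-1-,00--
  4 | 0--0  (sole → essential)
  6 | --10,-11-,0--0,0-1-
  7 | -11-,0-1-
  8 | -0-0  (sole → essential)
  10 | --10,-0-0
  13 | 11-1  (sole → essential)
  14 | --10,-11-
  15 | -11-,11-1
Essential prime implicants: -0-0, 0--0, 00--, 11-1

4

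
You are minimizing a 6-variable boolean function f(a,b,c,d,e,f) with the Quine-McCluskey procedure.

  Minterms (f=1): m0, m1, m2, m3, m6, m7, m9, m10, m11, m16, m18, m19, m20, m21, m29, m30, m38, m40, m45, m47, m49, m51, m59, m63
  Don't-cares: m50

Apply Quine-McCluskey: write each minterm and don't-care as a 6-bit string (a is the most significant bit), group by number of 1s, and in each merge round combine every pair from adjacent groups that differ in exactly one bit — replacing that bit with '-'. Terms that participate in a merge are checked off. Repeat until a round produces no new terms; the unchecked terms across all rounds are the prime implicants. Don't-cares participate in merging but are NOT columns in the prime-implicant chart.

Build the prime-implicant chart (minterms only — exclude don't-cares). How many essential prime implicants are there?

9

Round 0: 000000✓ 000001✓ 000010✓ 000011✓ 000110✓ 000111✓ 001001✓ 001010✓ 001011✓ 010000✓ 010010✓ 010011✓ 010100✓ 010101✓ 011101✓ 011110 100110✓ 101000 101101✓ 101111✓ 110001✓ 110010✓ 110011✓ 111011✓ 111111✓
Round 1: -00110 -10010✓ -10011✓ 0-0000✓ 0-0010✓ 0-0011✓ 00-001✓ 00-010✓ 00-011✓ 000-10✓ 000-11✓ 0000-0✓ 0000-1✓ 00000-✓ 00001-✓ 00011-✓ 0010-1✓ 00101-✓ 01-101 010-00 0100-0✓ 01001-✓ 01010- 1-1111 1011-1 11-011 1100-1 11001-✓ 111-11
Round 2: -1001- 0-00-0 0-001- 00-0-1 00-01- 000-1- 0000--
PIs = {-00110, -1001-, 0-00-0, 0-001-, 00-0-1, 00-01-, 000-1-, 0000--, 01-101, 010-00, 01010-, 011110, 1-1111, 101000, 1011-1, 11-011, 1100-1, 111-11}
Coverage chart:
  m0: 0-00-0,0000--
  m1: 00-0-1,0000--
  m2: 0-00-0,0-001-,00-01-,000-1-,0000--
  m3: 0-001-,00-0-1,00-01-,000-1-,0000--
  m6: -00110,000-1-
  m7: 000-1- ←essential
  m9: 00-0-1 ←essential
  m10: 00-01- ←essential
  m11: 00-0-1,00-01-
  m16: 0-00-0,010-00
  m18: -1001-,0-00-0,0-001-
  m19: -1001-,0-001-
  m20: 010-00,01010-
  m21: 01-101,01010-
  m29: 01-101 ←essential
  m30: 011110 ←essential
  m38: -00110 ←essential
  m40: 101000 ←essential
  m45: 1011-1 ←essential
  m47: 1-1111,1011-1
  m49: 1100-1 ←essential
  m51: -1001-,11-011,1100-1
  m59: 11-011,111-11
  m63: 1-1111,111-11
Essential: -00110, 00-0-1, 00-01-, 000-1-, 01-101, 011110, 101000, 1011-1, 1100-1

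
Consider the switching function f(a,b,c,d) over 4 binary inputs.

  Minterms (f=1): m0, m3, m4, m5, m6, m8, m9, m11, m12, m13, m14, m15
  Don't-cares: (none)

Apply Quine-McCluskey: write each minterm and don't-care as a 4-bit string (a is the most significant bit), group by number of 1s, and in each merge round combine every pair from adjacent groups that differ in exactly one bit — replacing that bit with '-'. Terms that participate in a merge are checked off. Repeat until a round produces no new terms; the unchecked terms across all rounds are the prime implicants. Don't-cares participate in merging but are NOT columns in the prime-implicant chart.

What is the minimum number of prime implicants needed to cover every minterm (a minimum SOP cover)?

size-2^0 implicants → 0000(✓)  0011(✓)  0100(✓)  0101(✓)  0110(✓)  1000(✓)  1001(✓)  1011(✓)  1100(✓)  1101(✓)  1110(✓)  1111(✓)
size-2^1 implicants → -000(✓)  -011  -100(✓)  -101(✓)  -110(✓)  0-00(✓)  01-0(✓)  010-(✓)  1-00(✓)  1-01(✓)  1-11(✓)  10-1(✓)  100-(✓)  11-0(✓)  11-1(✓)  110-(✓)  111-(✓)
size-2^2 implicants → --00  -1-0  -10-  1--1  1-0-  11--
Unchecked terms (primes): --00, -011, -1-0, -10-, 1--1, 1-0-, 11--
Minterm coverage:
  m0 ⊆ --00 [E]
  m3 ⊆ -011 [E]
  m4 ⊆ --00,-1-0,-10-
  m5 ⊆ -10- [E]
  m6 ⊆ -1-0 [E]
  m8 ⊆ --00,1-0-
  m9 ⊆ 1--1,1-0-
  m11 ⊆ -011,1--1
  m12 ⊆ --00,-1-0,-10-,1-0-,11--
  m13 ⊆ -10-,1--1,1-0-,11--
  m14 ⊆ -1-0,11--
  m15 ⊆ 1--1,11--
E = {--00, -011, -1-0, -10-}
Petrick residual → 1--1
Cover = c'd' + b'cd + bd' + bc' + ad  |cover|=5

5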